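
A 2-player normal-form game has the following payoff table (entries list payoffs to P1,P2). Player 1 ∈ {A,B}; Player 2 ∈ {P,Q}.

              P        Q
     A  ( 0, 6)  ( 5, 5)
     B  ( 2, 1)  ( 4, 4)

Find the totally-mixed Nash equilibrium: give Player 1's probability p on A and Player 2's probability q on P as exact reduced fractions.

p=3/4, q=1/3

P1 indiff ⇒ q·0+(1-q)·5 = q·2+(1-q)·4 ⇒ q(-2) = (1-q)(-1) ⇒ q = 1/3
P2 indiff ⇒ p·6+(1-p)·1 = p·5+(1-p)·4 ⇒ p(1) = (1-p)(3) ⇒ p = 3/4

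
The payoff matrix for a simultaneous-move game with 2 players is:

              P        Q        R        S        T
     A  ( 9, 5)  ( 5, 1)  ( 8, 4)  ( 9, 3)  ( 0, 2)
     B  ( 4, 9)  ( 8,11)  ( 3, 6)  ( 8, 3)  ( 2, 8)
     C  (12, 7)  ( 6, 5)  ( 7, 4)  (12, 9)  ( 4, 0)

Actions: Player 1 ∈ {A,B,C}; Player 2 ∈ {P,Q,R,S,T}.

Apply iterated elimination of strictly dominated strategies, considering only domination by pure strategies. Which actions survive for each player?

IESDS → P1:{B,C} P2:{P,Q,S}

P2 drop R (P beats it: A:5>4 B:9>6 C:7>4)
P1 drop A (C beats it: P:12>9 Q:6>5 S:12>9 T:4>0)
P2 drop T (P beats it: B:9>8 C:7>0)
P1→{B,C} P2→{P,Q,S}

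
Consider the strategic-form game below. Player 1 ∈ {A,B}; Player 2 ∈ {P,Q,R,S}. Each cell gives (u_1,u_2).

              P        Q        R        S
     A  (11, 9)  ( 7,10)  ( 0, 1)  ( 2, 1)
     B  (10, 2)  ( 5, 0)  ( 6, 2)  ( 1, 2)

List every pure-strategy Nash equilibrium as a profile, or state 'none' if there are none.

NE set: (A,Q), (B,R)

(A,P): not NE [P2→Q gives 10>9]
(A,Q): NE
(A,R): not NE [P1→B gives 6>0; P2→Q gives 10>1]
(A,S): not NE [P2→Q gives 10>1]
(B,P): not NE [P1→A gives 11>10]
(B,Q): not NE [P1→A gives 7>5; P2→S gives 2>0]
(B,R): NE
(B,S): not NE [P1→A gives 2>1]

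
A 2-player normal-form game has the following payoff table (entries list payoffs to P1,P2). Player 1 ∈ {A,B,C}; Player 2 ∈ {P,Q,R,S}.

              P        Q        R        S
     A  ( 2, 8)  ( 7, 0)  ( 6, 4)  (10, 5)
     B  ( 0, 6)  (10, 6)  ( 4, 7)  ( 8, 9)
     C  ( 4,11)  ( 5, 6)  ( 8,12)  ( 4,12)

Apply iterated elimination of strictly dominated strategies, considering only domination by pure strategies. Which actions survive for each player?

Survivors P1:{A,C} P2:{P,R,S}

P2 drop Q (R beats it: A:4>0 B:7>6 C:12>6)
P1 drop B (A beats it: P:2>0 R:6>4 S:10>8)
P1→{A,C} P2→{P,R,S}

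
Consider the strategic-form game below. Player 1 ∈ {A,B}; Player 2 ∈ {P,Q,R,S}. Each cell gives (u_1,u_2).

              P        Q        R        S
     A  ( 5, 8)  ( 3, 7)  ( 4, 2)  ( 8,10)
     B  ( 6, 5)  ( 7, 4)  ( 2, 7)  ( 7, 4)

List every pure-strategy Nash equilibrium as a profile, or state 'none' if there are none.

PSNE = {(A,S)}

(A,P): not NE [P1→B gives 6>5; P2→S gives 10>8]
(A,Q): not NE [P1→B gives 7>3; P2→S gives 10>7]
(A,R): not NE [P2→S gives 10>2]
(A,S): NE
(B,P): not NE [P2→R gives 7>5]
(B,Q): not NE [P2→R gives 7>4]
(B,R): not NE [P1→A gives 4>2]
(B,S): not NE [P1→A gives 8>7; P2→R gives 7>4]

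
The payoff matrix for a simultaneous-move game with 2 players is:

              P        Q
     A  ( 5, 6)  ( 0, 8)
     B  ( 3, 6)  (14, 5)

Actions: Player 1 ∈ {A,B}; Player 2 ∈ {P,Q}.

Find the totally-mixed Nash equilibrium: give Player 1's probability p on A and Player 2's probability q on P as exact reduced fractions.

P1 indiff ⇒ q·5+(1-q)·0 = q·3+(1-q)·14 ⇒ q(2) = (1-q)(14) ⇒ q = 7/8
P2 indiff ⇒ p·6+(1-p)·6 = p·8+(1-p)·5 ⇒ p(-2) = (1-p)(-1) ⇒ p = 1/3

(p,q) = (1/3, 7/8)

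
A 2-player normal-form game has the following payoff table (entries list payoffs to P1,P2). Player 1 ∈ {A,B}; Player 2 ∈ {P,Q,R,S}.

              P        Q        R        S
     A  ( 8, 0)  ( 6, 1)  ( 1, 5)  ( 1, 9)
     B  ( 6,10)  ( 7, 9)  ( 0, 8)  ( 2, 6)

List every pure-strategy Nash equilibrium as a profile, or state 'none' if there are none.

Equilibria: none

(A,P): not NE [P2→S gives 9>0]
(A,Q): not NE [P1→B gives 7>6; P2→S gives 9>1]
(A,R): not NE [P2→S gives 9>5]
(A,S): not NE [P1→B gives 2>1]
(B,P): not NE [P1→A gives 8>6]
(B,Q): not NE [P2→P gives 10>9]
(B,R): not NE [P1→A gives 1>0; P2→P gives 10>8]
(B,S): not NE [P2→P gives 10>6]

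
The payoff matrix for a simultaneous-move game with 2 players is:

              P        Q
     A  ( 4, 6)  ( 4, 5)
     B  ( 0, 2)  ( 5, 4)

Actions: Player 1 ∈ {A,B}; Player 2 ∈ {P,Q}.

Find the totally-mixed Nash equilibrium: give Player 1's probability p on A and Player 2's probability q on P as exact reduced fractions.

(p,q) = (2/3, 1/5)

P1 indiff ⇒ q·4+(1-q)·4 = q·0+(1-q)·5 ⇒ q(4) = (1-q)(1) ⇒ q = 1/5
P2 indiff ⇒ p·6+(1-p)·2 = p·5+(1-p)·4 ⇒ p(1) = (1-p)(2) ⇒ p = 2/3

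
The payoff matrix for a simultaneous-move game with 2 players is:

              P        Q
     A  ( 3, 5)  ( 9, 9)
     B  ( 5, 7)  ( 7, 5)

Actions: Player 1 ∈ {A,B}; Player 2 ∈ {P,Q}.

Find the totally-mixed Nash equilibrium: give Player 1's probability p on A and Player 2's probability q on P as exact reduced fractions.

P1 mixes 1/3 on A; P2 mixes 1/2 on P

P1 indiff ⇒ q·3+(1-q)·9 = q·5+(1-q)·7 ⇒ q(-2) = (1-q)(-2) ⇒ q = 1/2
P2 indiff ⇒ p·5+(1-p)·7 = p·9+(1-p)·5 ⇒ p(-4) = (1-p)(-2) ⇒ p = 1/3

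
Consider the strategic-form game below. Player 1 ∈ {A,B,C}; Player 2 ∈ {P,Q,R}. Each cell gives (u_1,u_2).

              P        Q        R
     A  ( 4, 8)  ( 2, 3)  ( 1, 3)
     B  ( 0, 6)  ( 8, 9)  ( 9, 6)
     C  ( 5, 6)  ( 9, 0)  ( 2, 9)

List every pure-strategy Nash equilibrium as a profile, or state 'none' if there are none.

(A,P): not NE [P1→C gives 5>4]
(A,Q): not NE [P1→C gives 9>2; P2→P gives 8>3]
(A,R): not NE [P1→B gives 9>1; P2→P gives 8>3]
(B,P): not NE [P1→C gives 5>0; P2→Q gives 9>6]
(B,Q): not NE [P1→C gives 9>8]
(B,R): not NE [P2→Q gives 9>6]
(C,P): not NE [P2→R gives 9>6]
(C,Q): not NE [P2→R gives 9>0]
(C,R): not NE [P1→B gives 9>2]

PSNE: ∅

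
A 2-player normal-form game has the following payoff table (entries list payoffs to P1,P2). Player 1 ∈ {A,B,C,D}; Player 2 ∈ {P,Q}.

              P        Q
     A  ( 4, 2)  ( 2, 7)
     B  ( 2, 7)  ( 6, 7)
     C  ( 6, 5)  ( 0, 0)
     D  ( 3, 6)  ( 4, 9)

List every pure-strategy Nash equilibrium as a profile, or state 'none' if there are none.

Nash profiles: (B,Q), (C,P)

(A,P): not NE [P1→C gives 6>4; P2→Q gives 7>2]
(A,Q): not NE [P1→B gives 6>2]
(B,P): not NE [P1→C gives 6>2]
(B,Q): NE
(C,P): NE
(C,Q): not NE [P1→B gives 6>0; P2→P gives 5>0]
(D,P): not NE [P1→C gives 6>3; P2→Q gives 9>6]
(D,Q): not NE [P1→B gives 6>4]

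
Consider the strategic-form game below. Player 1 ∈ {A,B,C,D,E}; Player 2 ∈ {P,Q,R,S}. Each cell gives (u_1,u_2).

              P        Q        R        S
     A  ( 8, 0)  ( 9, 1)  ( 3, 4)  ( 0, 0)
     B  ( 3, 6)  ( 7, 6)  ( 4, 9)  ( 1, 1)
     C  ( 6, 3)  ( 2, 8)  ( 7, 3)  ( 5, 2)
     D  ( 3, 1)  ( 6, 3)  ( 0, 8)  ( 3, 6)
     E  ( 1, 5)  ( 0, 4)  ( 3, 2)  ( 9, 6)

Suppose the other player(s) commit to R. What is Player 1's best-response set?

u_1(A vs R) = 3
u_1(B vs R) = 4
u_1(C vs R) = 7
u_1(D vs R) = 0
u_1(E vs R) = 3
max payoff 7 at {C}

P1 best: {C}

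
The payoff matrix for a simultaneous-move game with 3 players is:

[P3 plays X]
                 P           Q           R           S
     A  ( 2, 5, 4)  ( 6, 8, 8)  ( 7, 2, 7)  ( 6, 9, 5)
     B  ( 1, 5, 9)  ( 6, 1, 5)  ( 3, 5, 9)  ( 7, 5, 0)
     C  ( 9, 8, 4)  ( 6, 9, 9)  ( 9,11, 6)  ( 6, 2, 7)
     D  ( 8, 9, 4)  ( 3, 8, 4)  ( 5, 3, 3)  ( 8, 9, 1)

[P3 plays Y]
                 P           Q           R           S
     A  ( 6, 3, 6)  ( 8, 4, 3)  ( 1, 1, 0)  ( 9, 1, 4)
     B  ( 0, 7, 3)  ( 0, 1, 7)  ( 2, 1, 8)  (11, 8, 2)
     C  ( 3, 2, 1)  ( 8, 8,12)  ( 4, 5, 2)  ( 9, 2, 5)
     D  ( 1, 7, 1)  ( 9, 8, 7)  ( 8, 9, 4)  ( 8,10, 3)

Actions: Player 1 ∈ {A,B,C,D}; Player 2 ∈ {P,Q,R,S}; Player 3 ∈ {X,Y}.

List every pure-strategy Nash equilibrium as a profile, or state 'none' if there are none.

Nash profiles: (B,S,Y), (C,R,X)

(A,P,X): not NE [P1→C gives 9>2; P2→S gives 9>5; P3→Y gives 6>4]
(A,P,Y): not NE [P2→Q gives 4>3]
(A,Q,X): not NE [P2→S gives 9>8]
(A,Q,Y): not NE [P1→D gives 9>8; P3→X gives 8>3]
(A,R,X): not NE [P1→C gives 9>7; P2→S gives 9>2]
(A,R,Y): not NE [P1→D gives 8>1; P2→Q gives 4>1; P3→X gives 7>0]
(A,S,X): not NE [P1→D gives 8>6]
(A,S,Y): not NE [P1→B gives 11>9; P2→Q gives 4>1; P3→X gives 5>4]
(B,P,X): not NE [P1→C gives 9>1]
(B,P,Y): not NE [P1→A gives 6>0; P2→S gives 8>7; P3→X gives 9>3]
(B,Q,X): not NE [P2→S gives 5>1; P3→Y gives 7>5]
(B,Q,Y): not NE [P1→D gives 9>0; P2→S gives 8>1]
(B,R,X): not NE [P1→C gives 9>3]
(B,R,Y): not NE [P1→D gives 8>2; P2→S gives 8>1; P3→X gives 9>8]
(B,S,X): not NE [P1→D gives 8>7; P3→Y gives 2>0]
(B,S,Y): NE
(C,P,X): not NE [P2→R gives 11>8]
(C,P,Y): not NE [P1→A gives 6>3; P2→Q gives 8>2; P3→X gives 4>1]
(C,Q,X): not NE [P2→R gives 11>9; P3→Y gives 12>9]
(C,Q,Y): not NE [P1→D gives 9>8]
(C,R,X): NE
(C,R,Y): not NE [P1→D gives 8>4; P2→Q gives 8>5; P3→X gives 6>2]
(C,S,X): not NE [P1→D gives 8>6; P2→R gives 11>2]
(C,S,Y): not NE [P1→B gives 11>9; P2→Q gives 8>2; P3→X gives 7>5]
(D,P,X): not NE [P1→C gives 9>8]
(D,P,Y): not NE [P1→A gives 6>1; P2→S gives 10>7; P3→X gives 4>1]
(D,Q,X): not NE [P1→C gives 6>3; P2→S gives 9>8; P3→Y gives 7>4]
(D,Q,Y): not NE [P2→S gives 10>8]
(D,R,X): not NE [P1→C gives 9>5; P2→S gives 9>3; P3→Y gives 4>3]
(D,R,Y): not NE [P2→S gives 10>9]
(D,S,X): not NE [P3→Y gives 3>1]
(D,S,Y): not NE [P1→B gives 11>8]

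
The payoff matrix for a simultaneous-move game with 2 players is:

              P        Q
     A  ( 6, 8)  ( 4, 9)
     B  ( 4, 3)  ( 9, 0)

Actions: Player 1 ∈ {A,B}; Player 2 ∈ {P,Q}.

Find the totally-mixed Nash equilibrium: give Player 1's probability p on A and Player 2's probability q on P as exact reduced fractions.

P1 mixes 3/4 on A; P2 mixes 5/7 on P

P1 indiff ⇒ q·6+(1-q)·4 = q·4+(1-q)·9 ⇒ q(2) = (1-q)(5) ⇒ q = 5/7
P2 indiff ⇒ p·8+(1-p)·3 = p·9+(1-p)·0 ⇒ p(-1) = (1-p)(-3) ⇒ p = 3/4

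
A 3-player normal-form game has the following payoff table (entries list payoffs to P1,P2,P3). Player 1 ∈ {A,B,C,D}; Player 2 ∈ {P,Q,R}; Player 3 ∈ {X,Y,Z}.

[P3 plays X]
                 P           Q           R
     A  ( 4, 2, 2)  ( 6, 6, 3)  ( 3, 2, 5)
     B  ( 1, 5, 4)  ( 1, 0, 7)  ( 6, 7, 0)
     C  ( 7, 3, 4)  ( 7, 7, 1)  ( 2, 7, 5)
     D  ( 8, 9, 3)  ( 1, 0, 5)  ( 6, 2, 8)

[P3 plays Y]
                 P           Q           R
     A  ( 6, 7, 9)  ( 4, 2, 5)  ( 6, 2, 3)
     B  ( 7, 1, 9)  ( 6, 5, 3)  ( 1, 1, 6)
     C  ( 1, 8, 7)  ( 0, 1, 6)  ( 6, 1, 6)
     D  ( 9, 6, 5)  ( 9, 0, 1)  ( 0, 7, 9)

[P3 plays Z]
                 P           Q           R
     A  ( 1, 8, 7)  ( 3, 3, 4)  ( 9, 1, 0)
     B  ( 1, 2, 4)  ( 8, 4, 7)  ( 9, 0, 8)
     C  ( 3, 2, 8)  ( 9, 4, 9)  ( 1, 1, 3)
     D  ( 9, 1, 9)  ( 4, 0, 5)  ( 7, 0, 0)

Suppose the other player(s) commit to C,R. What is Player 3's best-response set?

u_3(X vs C,R) = 5
u_3(Y vs C,R) = 6
u_3(Z vs C,R) = 3
max payoff 6 at {Y}

BR_3 = {Y}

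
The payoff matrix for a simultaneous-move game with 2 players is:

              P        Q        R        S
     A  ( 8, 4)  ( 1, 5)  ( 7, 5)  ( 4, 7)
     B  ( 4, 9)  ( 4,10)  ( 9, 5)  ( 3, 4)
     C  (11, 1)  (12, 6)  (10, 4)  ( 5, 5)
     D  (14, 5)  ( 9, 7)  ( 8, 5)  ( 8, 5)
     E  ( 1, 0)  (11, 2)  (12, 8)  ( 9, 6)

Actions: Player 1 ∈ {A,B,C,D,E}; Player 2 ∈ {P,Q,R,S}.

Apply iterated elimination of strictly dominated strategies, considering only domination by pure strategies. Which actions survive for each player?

P1 drop A (C beats it: P:11>8 Q:12>1 R:10>7 S:5>4)
P1 drop B (C beats it: P:11>4 Q:12>4 R:10>9 S:5>3)
P2 drop P (Q beats it: C:6>1 D:7>5 E:2>0)
P1 drop D (E beats it: Q:11>9 R:12>8 S:9>8)
P1→{C,E} P2→{Q,R,S}

Remaining: P1:{C,E} P2:{Q,R,S}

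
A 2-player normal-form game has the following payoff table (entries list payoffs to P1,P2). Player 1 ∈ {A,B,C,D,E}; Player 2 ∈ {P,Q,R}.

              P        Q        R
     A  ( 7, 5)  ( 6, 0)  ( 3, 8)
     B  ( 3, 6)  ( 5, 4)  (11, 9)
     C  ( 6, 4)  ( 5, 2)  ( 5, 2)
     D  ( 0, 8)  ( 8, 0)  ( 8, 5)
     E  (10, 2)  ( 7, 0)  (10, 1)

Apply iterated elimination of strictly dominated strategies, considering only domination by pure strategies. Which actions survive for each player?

P1 drop A (E beats it: P:10>7 Q:7>6 R:10>3)
P1 drop C (E beats it: P:10>6 Q:7>5 R:10>5)
P2 drop Q (P beats it: B:6>4 D:8>0 E:2>0)
P1 drop D (B beats it: P:3>0 R:11>8)
P1→{B,E} P2→{P,R}

Remaining: P1:{B,E} P2:{P,R}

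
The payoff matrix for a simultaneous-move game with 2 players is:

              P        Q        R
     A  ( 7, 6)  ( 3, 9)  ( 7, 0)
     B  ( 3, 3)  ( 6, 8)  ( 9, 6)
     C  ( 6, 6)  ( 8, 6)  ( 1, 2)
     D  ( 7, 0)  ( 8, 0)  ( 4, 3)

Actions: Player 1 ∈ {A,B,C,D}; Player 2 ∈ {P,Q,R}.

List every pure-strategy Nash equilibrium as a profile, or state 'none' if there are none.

(A,P): not NE [P2→Q gives 9>6]
(A,Q): not NE [P1→D gives 8>3]
(A,R): not NE [P1→B gives 9>7; P2→Q gives 9>0]
(B,P): not NE [P1→D gives 7>3; P2→Q gives 8>3]
(B,Q): not NE [P1→D gives 8>6]
(B,R): not NE [P2→Q gives 8>6]
(C,P): not NE [P1→D gives 7>6]
(C,Q): NE
(C,R): not NE [P1→B gives 9>1; P2→Q gives 6>2]
(D,P): not NE [P2→R gives 3>0]
(D,Q): not NE [P2→R gives 3>0]
(D,R): not NE [P1→B gives 9>4]

PSNE = {(C,Q)}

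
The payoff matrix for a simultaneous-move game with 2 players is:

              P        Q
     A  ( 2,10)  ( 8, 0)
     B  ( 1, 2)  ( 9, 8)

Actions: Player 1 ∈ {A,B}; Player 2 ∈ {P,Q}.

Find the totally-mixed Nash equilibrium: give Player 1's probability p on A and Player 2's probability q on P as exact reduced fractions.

P1 indiff ⇒ q·2+(1-q)·8 = q·1+(1-q)·9 ⇒ q(1) = (1-q)(1) ⇒ q = 1/2
P2 indiff ⇒ p·10+(1-p)·2 = p·0+(1-p)·8 ⇒ p(10) = (1-p)(6) ⇒ p = 3/8

P1 mixes 3/8 on A; P2 mixes 1/2 on P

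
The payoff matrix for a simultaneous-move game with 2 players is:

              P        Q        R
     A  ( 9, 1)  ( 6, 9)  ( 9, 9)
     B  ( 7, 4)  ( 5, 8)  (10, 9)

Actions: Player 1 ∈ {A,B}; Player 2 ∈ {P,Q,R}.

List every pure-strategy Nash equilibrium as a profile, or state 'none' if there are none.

(A,P): not NE [P2→R gives 9>1]
(A,Q): NE
(A,R): not NE [P1→B gives 10>9]
(B,P): not NE [P1→A gives 9>7; P2→R gives 9>4]
(B,Q): not NE [P1→A gives 6>5; P2→R gives 9>8]
(B,R): NE

PSNE = {(A,Q), (B,R)}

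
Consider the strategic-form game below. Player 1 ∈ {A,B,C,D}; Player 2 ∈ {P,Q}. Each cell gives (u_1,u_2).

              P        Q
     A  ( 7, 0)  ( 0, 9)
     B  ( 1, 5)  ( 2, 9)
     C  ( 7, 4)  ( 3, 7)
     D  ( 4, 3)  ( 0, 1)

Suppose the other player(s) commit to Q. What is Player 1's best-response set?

argmax u_1 = {C}

u_1(A vs Q) = 0
u_1(B vs Q) = 2
u_1(C vs Q) = 3
u_1(D vs Q) = 0
max payoff 3 at {C}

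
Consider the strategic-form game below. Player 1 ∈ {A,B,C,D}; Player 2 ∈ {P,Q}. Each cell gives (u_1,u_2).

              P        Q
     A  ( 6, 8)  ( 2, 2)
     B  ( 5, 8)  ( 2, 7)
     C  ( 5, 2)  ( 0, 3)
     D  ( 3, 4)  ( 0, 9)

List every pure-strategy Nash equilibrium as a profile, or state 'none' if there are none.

(A,P): NE
(A,Q): not NE [P2→P gives 8>2]
(B,P): not NE [P1→A gives 6>5]
(B,Q): not NE [P2→P gives 8>7]
(C,P): not NE [P1→A gives 6>5; P2→Q gives 3>2]
(C,Q): not NE [P1→B gives 2>0]
(D,P): not NE [P1→A gives 6>3; P2→Q gives 9>4]
(D,Q): not NE [P1→B gives 2>0]

PSNE = {(A,P)}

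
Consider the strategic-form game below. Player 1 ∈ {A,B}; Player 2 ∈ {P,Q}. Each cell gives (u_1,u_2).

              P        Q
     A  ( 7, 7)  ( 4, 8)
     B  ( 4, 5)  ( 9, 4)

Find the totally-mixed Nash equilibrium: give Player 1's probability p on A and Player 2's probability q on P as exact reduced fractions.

P1 indiff ⇒ q·7+(1-q)·4 = q·4+(1-q)·9 ⇒ q(3) = (1-q)(5) ⇒ q = 5/8
P2 indiff ⇒ p·7+(1-p)·5 = p·8+(1-p)·4 ⇒ p(-1) = (1-p)(-1) ⇒ p = 1/2

(p,q) = (1/2, 5/8)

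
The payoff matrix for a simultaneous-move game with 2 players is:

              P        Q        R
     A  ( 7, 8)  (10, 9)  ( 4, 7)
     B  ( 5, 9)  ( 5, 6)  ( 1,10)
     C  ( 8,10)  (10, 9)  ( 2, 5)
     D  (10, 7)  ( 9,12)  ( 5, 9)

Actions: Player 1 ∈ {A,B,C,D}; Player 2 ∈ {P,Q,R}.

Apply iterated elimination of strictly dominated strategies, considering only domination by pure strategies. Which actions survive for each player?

P1 drop B (A beats it: P:7>5 Q:10>5 R:4>1)
P2 drop R (Q beats it: A:9>7 C:9>5 D:12>9)
P1→{A,C,D} P2→{P,Q}

Remaining: P1:{A,C,D} P2:{P,Q}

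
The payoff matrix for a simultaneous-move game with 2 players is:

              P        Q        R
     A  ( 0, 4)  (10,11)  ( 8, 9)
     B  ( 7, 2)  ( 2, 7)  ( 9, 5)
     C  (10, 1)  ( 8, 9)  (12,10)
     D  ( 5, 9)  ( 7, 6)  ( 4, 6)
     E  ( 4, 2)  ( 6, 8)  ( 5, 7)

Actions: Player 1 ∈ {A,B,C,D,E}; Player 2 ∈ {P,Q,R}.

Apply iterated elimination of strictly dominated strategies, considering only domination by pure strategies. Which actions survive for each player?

P1 drop B (C beats it: P:10>7 Q:8>2 R:12>9)
P1 drop D (C beats it: P:10>5 Q:8>7 R:12>4)
P1 drop E (C beats it: P:10>4 Q:8>6 R:12>5)
P2 drop P (Q beats it: A:11>4 C:9>1)
P1→{A,C} P2→{Q,R}

Remaining: P1:{A,C} P2:{Q,R}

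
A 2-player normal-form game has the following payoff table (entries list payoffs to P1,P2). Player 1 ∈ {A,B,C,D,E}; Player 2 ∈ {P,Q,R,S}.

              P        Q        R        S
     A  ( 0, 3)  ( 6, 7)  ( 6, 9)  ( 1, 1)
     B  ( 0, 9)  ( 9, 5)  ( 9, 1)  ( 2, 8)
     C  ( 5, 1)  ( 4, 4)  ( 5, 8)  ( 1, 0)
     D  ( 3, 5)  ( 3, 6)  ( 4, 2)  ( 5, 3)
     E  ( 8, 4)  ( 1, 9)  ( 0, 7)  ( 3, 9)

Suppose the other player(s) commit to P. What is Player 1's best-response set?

BR_1 = {E}

u_1(A vs P) = 0
u_1(B vs P) = 0
u_1(C vs P) = 5
u_1(D vs P) = 3
u_1(E vs P) = 8
max payoff 8 at {E}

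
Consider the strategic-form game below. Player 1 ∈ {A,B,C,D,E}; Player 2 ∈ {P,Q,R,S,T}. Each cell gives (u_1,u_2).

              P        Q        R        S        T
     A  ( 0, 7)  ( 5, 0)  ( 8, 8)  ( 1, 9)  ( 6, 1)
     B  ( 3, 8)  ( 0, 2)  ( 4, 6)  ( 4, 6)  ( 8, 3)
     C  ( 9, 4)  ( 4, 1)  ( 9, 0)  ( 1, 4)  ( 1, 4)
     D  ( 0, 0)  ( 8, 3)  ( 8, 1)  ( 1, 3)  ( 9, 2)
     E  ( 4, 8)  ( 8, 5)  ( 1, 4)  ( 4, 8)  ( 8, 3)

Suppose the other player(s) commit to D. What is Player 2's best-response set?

u_2(P vs D) = 0
u_2(Q vs D) = 3
u_2(R vs D) = 1
u_2(S vs D) = 3
u_2(T vs D) = 2
max payoff 3 at {Q,S}

argmax u_2 = {Q,S}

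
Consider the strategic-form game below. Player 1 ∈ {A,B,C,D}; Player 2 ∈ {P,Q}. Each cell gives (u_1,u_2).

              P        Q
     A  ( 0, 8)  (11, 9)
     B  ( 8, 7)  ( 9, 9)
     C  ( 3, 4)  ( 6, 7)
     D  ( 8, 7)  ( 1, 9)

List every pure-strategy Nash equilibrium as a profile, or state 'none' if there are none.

(A,P): not NE [P1→D gives 8>0; P2→Q gives 9>8]
(A,Q): NE
(B,P): not NE [P2→Q gives 9>7]
(B,Q): not NE [P1→A gives 11>9]
(C,P): not NE [P1→D gives 8>3; P2→Q gives 7>4]
(C,Q): not NE [P1→A gives 11>6]
(D,P): not NE [P2→Q gives 9>7]
(D,Q): not NE [P1→A gives 11>1]

NE set: (A,Q)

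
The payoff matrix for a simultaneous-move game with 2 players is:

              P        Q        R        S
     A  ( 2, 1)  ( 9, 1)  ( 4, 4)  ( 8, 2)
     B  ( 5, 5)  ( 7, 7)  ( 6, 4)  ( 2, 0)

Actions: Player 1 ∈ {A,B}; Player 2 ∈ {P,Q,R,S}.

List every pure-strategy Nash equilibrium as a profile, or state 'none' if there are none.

Equilibria: none

(A,P): not NE [P1→B gives 5>2; P2→R gives 4>1]
(A,Q): not NE [P2→R gives 4>1]
(A,R): not NE [P1→B gives 6>4]
(A,S): not NE [P2→R gives 4>2]
(B,P): not NE [P2→Q gives 7>5]
(B,Q): not NE [P1→A gives 9>7]
(B,R): not NE [P2→Q gives 7>4]
(B,S): not NE [P1→A gives 8>2; P2→Q gives 7>0]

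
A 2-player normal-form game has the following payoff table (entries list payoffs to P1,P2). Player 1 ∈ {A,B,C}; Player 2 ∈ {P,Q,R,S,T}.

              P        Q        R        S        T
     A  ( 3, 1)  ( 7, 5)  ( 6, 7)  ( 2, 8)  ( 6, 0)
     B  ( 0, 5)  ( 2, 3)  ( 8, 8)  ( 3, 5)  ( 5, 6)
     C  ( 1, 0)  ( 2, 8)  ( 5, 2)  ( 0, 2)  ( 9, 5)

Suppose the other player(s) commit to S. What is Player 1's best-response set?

u_1(A vs S) = 2
u_1(B vs S) = 3
u_1(C vs S) = 0
max payoff 3 at {B}

BR_1 = {B}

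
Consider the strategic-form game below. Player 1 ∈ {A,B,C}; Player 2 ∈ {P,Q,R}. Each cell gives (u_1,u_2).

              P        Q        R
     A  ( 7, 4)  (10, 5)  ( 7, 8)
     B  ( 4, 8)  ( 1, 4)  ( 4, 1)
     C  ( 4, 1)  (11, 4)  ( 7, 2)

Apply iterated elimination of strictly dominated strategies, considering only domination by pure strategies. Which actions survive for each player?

IESDS → P1:{A,C} P2:{Q,R}

P1 drop B (A beats it: P:7>4 Q:10>1 R:7>4)
P2 drop P (Q beats it: A:5>4 C:4>1)
P1→{A,C} P2→{Q,R}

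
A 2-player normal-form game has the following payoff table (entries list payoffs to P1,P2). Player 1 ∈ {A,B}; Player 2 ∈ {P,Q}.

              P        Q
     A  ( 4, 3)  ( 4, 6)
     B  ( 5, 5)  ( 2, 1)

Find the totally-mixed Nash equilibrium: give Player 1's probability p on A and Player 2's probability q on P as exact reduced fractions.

P1 mixes 4/7 on A; P2 mixes 2/3 on P

P1 indiff ⇒ q·4+(1-q)·4 = q·5+(1-q)·2 ⇒ q(-1) = (1-q)(-2) ⇒ q = 2/3
P2 indiff ⇒ p·3+(1-p)·5 = p·6+(1-p)·1 ⇒ p(-3) = (1-p)(-4) ⇒ p = 4/7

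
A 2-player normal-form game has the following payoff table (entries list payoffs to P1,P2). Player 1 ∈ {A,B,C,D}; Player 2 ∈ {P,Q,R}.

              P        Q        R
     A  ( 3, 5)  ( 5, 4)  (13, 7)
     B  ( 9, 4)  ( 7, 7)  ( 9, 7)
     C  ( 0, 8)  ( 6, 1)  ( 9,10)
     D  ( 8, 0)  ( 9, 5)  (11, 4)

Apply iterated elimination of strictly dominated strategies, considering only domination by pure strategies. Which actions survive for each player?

P1 drop C (D beats it: P:8>0 Q:9>6 R:11>9)
P2 drop P (R beats it: A:7>5 B:7>4 D:4>0)
P1 drop B (D beats it: Q:9>7 R:11>9)
P1→{A,D} P2→{Q,R}

IESDS → P1:{A,D} P2:{Q,R}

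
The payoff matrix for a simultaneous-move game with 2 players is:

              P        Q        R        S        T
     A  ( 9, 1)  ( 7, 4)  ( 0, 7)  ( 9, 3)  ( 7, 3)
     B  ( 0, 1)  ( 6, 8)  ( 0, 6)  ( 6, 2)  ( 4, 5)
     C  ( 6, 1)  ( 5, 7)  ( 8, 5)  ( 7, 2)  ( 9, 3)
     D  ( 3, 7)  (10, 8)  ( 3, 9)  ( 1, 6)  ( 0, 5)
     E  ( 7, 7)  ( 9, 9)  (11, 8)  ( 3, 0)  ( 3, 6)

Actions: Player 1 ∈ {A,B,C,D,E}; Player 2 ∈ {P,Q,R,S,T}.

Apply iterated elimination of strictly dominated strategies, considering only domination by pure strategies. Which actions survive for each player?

Survivors P1:{D,E} P2:{Q,R}

P2 drop P (Q beats it: A:4>1 B:8>1 C:7>1 D:8>7 E:9>7)
P2 drop S (Q beats it: A:4>3 B:8>2 C:7>2 D:8>6 E:9>0)
P2 drop T (Q beats it: A:4>3 B:8>5 C:7>3 D:8>5 E:9>6)
P1 drop A (D beats it: Q:10>7 R:3>0)
P1 drop B (D beats it: Q:10>6 R:3>0)
P1 drop C (E beats it: Q:9>5 R:11>8)
P1→{D,E} P2→{Q,R}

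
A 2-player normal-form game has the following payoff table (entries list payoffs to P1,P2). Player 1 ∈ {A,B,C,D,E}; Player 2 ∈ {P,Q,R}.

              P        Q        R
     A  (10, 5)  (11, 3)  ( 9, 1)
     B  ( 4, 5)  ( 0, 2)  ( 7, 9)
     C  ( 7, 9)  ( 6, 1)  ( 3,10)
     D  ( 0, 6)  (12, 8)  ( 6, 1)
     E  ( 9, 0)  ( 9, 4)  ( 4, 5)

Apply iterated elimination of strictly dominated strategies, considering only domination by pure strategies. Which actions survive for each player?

P1 drop B (A beats it: P:10>4 Q:11>0 R:9>7)
P1 drop C (A beats it: P:10>7 Q:11>6 R:9>3)
P1 drop E (A beats it: P:10>9 Q:11>9 R:9>4)
P2 drop R (P beats it: A:5>1 D:6>1)
P1→{A,D} P2→{P,Q}

Remaining: P1:{A,D} P2:{P,Q}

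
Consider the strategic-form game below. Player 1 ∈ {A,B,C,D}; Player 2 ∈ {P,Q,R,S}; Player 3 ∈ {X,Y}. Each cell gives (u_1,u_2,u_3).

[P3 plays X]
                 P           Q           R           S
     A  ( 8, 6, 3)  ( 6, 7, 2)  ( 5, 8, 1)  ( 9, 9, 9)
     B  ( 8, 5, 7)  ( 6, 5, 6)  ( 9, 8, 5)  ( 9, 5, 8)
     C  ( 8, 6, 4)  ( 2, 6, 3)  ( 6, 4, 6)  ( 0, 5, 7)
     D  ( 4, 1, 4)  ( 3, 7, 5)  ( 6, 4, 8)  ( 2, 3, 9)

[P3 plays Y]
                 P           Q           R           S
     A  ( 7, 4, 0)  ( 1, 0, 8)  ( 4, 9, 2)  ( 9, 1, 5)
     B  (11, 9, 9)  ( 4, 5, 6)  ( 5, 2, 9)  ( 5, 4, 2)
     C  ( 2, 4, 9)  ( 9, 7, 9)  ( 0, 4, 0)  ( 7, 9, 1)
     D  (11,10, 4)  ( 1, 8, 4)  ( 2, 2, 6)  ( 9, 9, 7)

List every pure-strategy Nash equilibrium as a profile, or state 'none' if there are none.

NE set: (A,S,X), (B,P,Y), (D,P,Y)

(A,P,X): not NE [P2→S gives 9>6]
(A,P,Y): not NE [P1→D gives 11>7; P2→R gives 9>4; P3→X gives 3>0]
(A,Q,X): not NE [P2→S gives 9>7; P3→Y gives 8>2]
(A,Q,Y): not NE [P1→C gives 9>1; P2→R gives 9>0]
(A,R,X): not NE [P1→B gives 9>5; P2→S gives 9>8; P3→Y gives 2>1]
(A,R,Y): not NE [P1→B gives 5>4]
(A,S,X): NE
(A,S,Y): not NE [P2→R gives 9>1; P3→X gives 9>5]
(B,P,X): not NE [P2→R gives 8>5; P3→Y gives 9>7]
(B,P,Y): NE
(B,Q,X): not NE [P2→R gives 8>5]
(B,Q,Y): not NE [P1→C gives 9>4; P2→P gives 9>5]
(B,R,X): not NE [P3→Y gives 9>5]
(B,R,Y): not NE [P2→P gives 9>2]
(B,S,X): not NE [P2→R gives 8>5]
(B,S,Y): not NE [P1→D gives 9>5; P2→P gives 9>4; P3→X gives 8>2]
(C,P,X): not NE [P3→Y gives 9>4]
(C,P,Y): not NE [P1→D gives 11>2; P2→S gives 9>4]
(C,Q,X): not NE [P1→B gives 6>2; P3→Y gives 9>3]
(C,Q,Y): not NE [P2→S gives 9>7]
(C,R,X): not NE [P1→B gives 9>6; P2→Q gives 6>4]
(C,R,Y): not NE [P1→B gives 5>0; P2→S gives 9>4; P3→X gives 6>0]
(C,S,X): not NE [P1→B gives 9>0; P2→Q gives 6>5]
(C,S,Y): not NE [P1→D gives 9>7; P3→X gives 7>1]
(D,P,X): not NE [P1→C gives 8>4; P2→Q gives 7>1]
(D,P,Y): NE
(D,Q,X): not NE [P1→B gives 6>3]
(D,Q,Y): not NE [P1→C gives 9>1; P2→P gives 10>8; P3→X gives 5>4]
(D,R,X): not NE [P1→B gives 9>6; P2→Q gives 7>4]
(D,R,Y): not NE [P1→B gives 5>2; P2→P gives 10>2; P3→X gives 8>6]
(D,S,X): not NE [P1→B gives 9>2; P2→Q gives 7>3]
(D,S,Y): not NE [P2→P gives 10>9; P3→X gives 9>7]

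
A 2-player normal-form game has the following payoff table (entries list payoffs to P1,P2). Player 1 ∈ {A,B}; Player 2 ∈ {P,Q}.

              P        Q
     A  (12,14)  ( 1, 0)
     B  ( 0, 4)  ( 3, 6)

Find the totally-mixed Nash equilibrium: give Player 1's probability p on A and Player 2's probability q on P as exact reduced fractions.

P1 mixes 1/8 on A; P2 mixes 1/7 on P

P1 indiff ⇒ q·12+(1-q)·1 = q·0+(1-q)·3 ⇒ q(12) = (1-q)(2) ⇒ q = 1/7
P2 indiff ⇒ p·14+(1-p)·4 = p·0+(1-p)·6 ⇒ p(14) = (1-p)(2) ⇒ p = 1/8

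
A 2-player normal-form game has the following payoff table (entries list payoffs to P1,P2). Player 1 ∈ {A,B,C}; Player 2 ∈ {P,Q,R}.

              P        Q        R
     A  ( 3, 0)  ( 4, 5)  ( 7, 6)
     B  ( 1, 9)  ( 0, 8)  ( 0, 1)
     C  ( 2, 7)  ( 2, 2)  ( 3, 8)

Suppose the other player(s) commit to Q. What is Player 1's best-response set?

u_1(A vs Q) = 4
u_1(B vs Q) = 0
u_1(C vs Q) = 2
max payoff 4 at {A}

BR_1 = {A}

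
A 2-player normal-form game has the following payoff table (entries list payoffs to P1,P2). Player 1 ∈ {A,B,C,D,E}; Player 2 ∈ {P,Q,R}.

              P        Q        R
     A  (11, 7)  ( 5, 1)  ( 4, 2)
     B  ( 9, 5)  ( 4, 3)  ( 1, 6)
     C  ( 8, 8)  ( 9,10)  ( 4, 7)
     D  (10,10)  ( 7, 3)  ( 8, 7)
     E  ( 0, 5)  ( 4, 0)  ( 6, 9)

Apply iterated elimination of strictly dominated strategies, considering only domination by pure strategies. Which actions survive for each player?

P1 drop B (A beats it: P:11>9 Q:5>4 R:4>1)
P1 drop E (D beats it: P:10>0 Q:7>4 R:8>6)
P2 drop R (P beats it: A:7>2 C:8>7 D:10>7)
P1→{A,C,D} P2→{P,Q}

Survivors P1:{A,C,D} P2:{P,Q}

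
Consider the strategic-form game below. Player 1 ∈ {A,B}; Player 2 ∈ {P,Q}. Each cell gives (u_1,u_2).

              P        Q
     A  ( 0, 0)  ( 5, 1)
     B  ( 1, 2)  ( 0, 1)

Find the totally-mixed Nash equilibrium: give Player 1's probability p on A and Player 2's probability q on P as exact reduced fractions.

P1 indiff ⇒ q·0+(1-q)·5 = q·1+(1-q)·0 ⇒ q(-1) = (1-q)(-5) ⇒ q = 5/6
P2 indiff ⇒ p·0+(1-p)·2 = p·1+(1-p)·1 ⇒ p(-1) = (1-p)(-1) ⇒ p = 1/2

(p,q) = (1/2, 5/6)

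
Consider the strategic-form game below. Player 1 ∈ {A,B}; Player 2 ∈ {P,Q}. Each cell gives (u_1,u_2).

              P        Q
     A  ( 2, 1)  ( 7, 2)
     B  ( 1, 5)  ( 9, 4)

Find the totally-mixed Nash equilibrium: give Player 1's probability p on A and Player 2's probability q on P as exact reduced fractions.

P1 indiff ⇒ q·2+(1-q)·7 = q·1+(1-q)·9 ⇒ q(1) = (1-q)(2) ⇒ q = 2/3
P2 indiff ⇒ p·1+(1-p)·5 = p·2+(1-p)·4 ⇒ p(-1) = (1-p)(-1) ⇒ p = 1/2

P1 mixes 1/2 on A; P2 mixes 2/3 on P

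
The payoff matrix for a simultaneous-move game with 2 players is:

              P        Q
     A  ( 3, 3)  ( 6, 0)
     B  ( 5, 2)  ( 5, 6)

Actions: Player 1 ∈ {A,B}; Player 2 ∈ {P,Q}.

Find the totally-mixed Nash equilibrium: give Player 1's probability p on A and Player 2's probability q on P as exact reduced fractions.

P1 indiff ⇒ q·3+(1-q)·6 = q·5+(1-q)·5 ⇒ q(-2) = (1-q)(-1) ⇒ q = 1/3
P2 indiff ⇒ p·3+(1-p)·2 = p·0+(1-p)·6 ⇒ p(3) = (1-p)(4) ⇒ p = 4/7

(p,q) = (4/7, 1/3)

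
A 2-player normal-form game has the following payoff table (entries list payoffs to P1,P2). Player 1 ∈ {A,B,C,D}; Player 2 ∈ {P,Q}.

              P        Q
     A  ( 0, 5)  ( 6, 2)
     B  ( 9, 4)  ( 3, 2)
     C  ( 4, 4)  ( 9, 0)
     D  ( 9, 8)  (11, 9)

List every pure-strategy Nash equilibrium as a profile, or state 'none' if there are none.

(A,P): not NE [P1→D gives 9>0]
(A,Q): not NE [P1→D gives 11>6; P2→P gives 5>2]
(B,P): NE
(B,Q): not NE [P1→D gives 11>3; P2→P gives 4>2]
(C,P): not NE [P1→D gives 9>4]
(C,Q): not NE [P1→D gives 11>9; P2→P gives 4>0]
(D,P): not NE [P2→Q gives 9>8]
(D,Q): NE

PSNE = {(B,P), (D,Q)}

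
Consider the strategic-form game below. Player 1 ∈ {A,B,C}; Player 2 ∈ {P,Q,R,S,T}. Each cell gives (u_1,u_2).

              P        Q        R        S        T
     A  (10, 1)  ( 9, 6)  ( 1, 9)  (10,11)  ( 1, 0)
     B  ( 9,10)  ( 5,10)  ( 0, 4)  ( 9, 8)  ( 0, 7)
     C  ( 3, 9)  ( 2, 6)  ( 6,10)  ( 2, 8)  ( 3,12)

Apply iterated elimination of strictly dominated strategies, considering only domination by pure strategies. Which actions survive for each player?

Remaining: P1:{A,C} P2:{R,S,T}

P1 drop B (A beats it: P:10>9 Q:9>5 R:1>0 S:10>9 T:1>0)
P2 drop P (R beats it: A:9>1 C:10>9)
P2 drop Q (R beats it: A:9>6 C:10>6)
P1→{A,C} P2→{R,S,T}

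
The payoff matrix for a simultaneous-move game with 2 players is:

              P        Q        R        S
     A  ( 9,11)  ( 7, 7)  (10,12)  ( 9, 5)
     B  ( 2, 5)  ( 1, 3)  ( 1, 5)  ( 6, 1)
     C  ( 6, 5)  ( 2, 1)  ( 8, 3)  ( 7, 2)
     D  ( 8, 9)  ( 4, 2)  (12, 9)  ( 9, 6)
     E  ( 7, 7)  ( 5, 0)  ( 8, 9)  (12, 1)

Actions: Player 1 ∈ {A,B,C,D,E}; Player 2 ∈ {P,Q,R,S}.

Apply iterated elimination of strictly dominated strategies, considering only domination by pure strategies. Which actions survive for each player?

IESDS → P1:{A,D} P2:{P,R}

P1 drop B (A beats it: P:9>2 Q:7>1 R:10>1 S:9>6)
P1 drop C (A beats it: P:9>6 Q:7>2 R:10>8 S:9>7)
P2 drop Q (P beats it: A:11>7 D:9>2 E:7>0)
P2 drop S (P beats it: A:11>5 D:9>6 E:7>1)
P1 drop E (A beats it: P:9>7 R:10>8)
P1→{A,D} P2→{P,R}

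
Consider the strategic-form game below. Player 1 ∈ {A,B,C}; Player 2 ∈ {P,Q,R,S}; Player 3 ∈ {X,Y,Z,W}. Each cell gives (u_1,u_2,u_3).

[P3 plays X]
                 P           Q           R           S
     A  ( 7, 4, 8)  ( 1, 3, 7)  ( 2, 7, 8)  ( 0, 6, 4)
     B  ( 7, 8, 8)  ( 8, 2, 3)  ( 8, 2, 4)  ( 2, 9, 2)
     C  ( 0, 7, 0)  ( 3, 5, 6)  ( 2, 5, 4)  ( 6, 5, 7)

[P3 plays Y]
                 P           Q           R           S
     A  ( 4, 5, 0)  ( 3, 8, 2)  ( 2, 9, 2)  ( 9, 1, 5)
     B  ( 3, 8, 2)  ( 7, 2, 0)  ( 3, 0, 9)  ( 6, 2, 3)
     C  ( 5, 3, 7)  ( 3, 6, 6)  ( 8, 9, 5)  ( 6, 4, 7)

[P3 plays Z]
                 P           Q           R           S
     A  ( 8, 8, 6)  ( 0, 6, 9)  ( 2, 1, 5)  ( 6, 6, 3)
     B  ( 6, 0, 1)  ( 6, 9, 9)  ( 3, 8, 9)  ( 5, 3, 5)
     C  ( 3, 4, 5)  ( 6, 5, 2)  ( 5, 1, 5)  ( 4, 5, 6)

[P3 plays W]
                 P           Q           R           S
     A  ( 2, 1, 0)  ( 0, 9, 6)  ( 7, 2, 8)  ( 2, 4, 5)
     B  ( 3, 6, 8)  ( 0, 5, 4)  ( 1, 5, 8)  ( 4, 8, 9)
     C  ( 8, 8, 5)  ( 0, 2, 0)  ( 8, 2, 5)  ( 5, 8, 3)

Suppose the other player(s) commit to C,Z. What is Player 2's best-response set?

u_2(P vs C,Z) = 4
u_2(Q vs C,Z) = 5
u_2(R vs C,Z) = 1
u_2(S vs C,Z) = 5
max payoff 5 at {Q,S}

BR_2 = {Q,S}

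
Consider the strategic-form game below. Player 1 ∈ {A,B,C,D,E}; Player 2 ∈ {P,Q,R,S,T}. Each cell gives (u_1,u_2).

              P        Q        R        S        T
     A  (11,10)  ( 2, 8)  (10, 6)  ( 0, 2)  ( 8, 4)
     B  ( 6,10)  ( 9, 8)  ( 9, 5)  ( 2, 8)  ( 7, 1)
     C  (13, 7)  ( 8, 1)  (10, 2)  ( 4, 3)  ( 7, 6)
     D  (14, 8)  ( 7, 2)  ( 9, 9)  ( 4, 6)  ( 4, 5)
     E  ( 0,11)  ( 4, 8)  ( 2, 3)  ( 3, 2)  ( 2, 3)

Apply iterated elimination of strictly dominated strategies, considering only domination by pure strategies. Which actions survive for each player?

Remaining: P1:{A,C,D} P2:{P,R}

P1 drop E (C beats it: P:13>0 Q:8>4 R:10>2 S:4>3 T:7>2)
P2 drop Q (P beats it: A:10>8 B:10>8 C:7>1 D:8>2)
P2 drop S (P beats it: A:10>2 B:10>8 C:7>3 D:8>6)
P1 drop B (A beats it: P:11>6 R:10>9 T:8>7)
P2 drop T (P beats it: A:10>4 C:7>6 D:8>5)
P1→{A,C,D} P2→{P,R}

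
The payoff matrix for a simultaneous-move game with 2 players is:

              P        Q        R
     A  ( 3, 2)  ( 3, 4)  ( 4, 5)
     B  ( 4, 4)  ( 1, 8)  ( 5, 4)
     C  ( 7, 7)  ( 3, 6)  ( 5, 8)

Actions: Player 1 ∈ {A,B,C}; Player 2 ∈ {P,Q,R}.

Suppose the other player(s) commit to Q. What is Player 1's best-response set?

u_1(A vs Q) = 3
u_1(B vs Q) = 1
u_1(C vs Q) = 3
max payoff 3 at {A,C}

BR_1 = {A,C}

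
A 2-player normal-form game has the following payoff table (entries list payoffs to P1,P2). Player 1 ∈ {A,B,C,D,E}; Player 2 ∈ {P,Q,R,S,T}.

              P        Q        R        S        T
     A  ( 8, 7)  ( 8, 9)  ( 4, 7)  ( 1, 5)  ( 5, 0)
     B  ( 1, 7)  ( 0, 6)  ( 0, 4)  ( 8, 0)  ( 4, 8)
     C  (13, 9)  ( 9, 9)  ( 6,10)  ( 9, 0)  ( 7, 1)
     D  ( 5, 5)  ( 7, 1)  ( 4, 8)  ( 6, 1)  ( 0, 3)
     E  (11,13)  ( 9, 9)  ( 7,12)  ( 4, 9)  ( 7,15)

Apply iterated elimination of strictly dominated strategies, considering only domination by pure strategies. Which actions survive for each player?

IESDS → P1:{C,E} P2:{P,R,T}

P1 drop A (C beats it: P:13>8 Q:9>8 R:6>4 S:9>1 T:7>5)
P1 drop B (C beats it: P:13>1 Q:9>0 R:6>0 S:9>8 T:7>4)
P1 drop D (C beats it: P:13>5 Q:9>7 R:6>4 S:9>6 T:7>0)
P2 drop Q (R beats it: C:10>9 E:12>9)
P2 drop S (P beats it: C:9>0 E:13>9)
P1→{C,E} P2→{P,R,T}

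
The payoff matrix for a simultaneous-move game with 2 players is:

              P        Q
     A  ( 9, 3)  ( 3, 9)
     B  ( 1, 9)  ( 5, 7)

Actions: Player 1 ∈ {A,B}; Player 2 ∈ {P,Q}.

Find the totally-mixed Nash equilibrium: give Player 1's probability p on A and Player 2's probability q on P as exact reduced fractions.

(p,q) = (1/4, 1/5)

P1 indiff ⇒ q·9+(1-q)·3 = q·1+(1-q)·5 ⇒ q(8) = (1-q)(2) ⇒ q = 1/5
P2 indiff ⇒ p·3+(1-p)·9 = p·9+(1-p)·7 ⇒ p(-6) = (1-p)(-2) ⇒ p = 1/4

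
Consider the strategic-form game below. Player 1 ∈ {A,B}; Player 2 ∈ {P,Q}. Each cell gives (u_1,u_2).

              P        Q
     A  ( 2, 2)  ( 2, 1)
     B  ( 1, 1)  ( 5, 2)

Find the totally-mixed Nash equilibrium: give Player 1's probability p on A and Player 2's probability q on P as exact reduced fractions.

P1 indiff ⇒ q·2+(1-q)·2 = q·1+(1-q)·5 ⇒ q(1) = (1-q)(3) ⇒ q = 3/4
P2 indiff ⇒ p·2+(1-p)·1 = p·1+(1-p)·2 ⇒ p(1) = (1-p)(1) ⇒ p = 1/2

P1 mixes 1/2 on A; P2 mixes 3/4 on P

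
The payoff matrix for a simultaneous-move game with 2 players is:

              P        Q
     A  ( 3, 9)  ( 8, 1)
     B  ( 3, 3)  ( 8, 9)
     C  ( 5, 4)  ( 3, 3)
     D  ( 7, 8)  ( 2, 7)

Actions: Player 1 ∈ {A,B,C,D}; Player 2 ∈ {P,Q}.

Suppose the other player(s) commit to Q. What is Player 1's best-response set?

u_1(A vs Q) = 8
u_1(B vs Q) = 8
u_1(C vs Q) = 3
u_1(D vs Q) = 2
max payoff 8 at {A,B}

BR_1 = {A,B}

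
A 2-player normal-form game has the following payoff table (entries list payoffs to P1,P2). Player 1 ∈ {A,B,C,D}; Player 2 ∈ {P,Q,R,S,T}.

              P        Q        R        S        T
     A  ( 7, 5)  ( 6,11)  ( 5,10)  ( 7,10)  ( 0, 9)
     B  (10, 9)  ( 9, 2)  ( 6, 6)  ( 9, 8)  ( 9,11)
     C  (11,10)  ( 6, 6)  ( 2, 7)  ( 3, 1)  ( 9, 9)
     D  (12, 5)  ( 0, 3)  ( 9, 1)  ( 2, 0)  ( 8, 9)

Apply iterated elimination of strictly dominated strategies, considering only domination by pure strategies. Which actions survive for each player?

Survivors P1:{B,C,D} P2:{P,T}

P1 drop A (B beats it: P:10>7 Q:9>6 R:6>5 S:9>7 T:9>0)
P2 drop Q (P beats it: B:9>2 C:10>6 D:5>3)
P2 drop R (P beats it: B:9>6 C:10>7 D:5>1)
P2 drop S (P beats it: B:9>8 C:10>1 D:5>0)
P1→{B,C,D} P2→{P,T}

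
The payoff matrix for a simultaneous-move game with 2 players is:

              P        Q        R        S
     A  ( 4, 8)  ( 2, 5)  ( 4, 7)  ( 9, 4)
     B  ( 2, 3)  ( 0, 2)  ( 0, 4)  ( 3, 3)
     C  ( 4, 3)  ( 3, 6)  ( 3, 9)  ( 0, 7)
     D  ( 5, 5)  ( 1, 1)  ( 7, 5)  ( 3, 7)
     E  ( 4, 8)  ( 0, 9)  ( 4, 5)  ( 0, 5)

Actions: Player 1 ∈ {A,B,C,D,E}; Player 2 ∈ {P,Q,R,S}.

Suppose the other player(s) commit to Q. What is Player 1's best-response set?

u_1(A vs Q) = 2
u_1(B vs Q) = 0
u_1(C vs Q) = 3
u_1(D vs Q) = 1
u_1(E vs Q) = 0
max payoff 3 at {C}

P1 best: {C}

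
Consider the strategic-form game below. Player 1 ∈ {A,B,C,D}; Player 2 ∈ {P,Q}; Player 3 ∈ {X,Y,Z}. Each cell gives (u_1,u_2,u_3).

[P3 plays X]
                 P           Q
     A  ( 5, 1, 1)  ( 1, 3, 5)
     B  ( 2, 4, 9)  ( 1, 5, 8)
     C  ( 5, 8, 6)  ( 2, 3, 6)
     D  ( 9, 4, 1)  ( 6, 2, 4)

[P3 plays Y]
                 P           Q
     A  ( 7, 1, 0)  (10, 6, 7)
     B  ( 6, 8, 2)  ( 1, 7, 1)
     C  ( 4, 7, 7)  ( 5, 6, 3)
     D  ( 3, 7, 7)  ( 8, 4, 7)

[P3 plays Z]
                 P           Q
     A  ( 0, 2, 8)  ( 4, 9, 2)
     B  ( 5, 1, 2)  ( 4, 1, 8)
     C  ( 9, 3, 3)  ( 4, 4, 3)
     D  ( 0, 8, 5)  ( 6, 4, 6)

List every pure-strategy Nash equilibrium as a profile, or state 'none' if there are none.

NE set: (A,Q,Y)

(A,P,X): not NE [P1→D gives 9>5; P2→Q gives 3>1; P3→Z gives 8>1]
(A,P,Y): not NE [P2→Q gives 6>1; P3→Z gives 8>0]
(A,P,Z): not NE [P1→C gives 9>0; P2→Q gives 9>2]
(A,Q,X): not NE [P1→D gives 6>1; P3→Y gives 7>5]
(A,Q,Y): NE
(A,Q,Z): not NE [P1→D gives 6>4; P3→Y gives 7>2]
(B,P,X): not NE [P1→D gives 9>2; P2→Q gives 5>4]
(B,P,Y): not NE [P1→A gives 7>6; P3→X gives 9>2]
(B,P,Z): not NE [P1→C gives 9>5; P3→X gives 9>2]
(B,Q,X): not NE [P1→D gives 6>1]
(B,Q,Y): not NE [P1→A gives 10>1; P2→P gives 8>7; P3→Z gives 8>1]
(B,Q,Z): not NE [P1→D gives 6>4]
(C,P,X): not NE [P1→D gives 9>5; P3→Y gives 7>6]
(C,P,Y): not NE [P1→A gives 7>4]
(C,P,Z): not NE [P2→Q gives 4>3; P3→Y gives 7>3]
(C,Q,X): not NE [P1→D gives 6>2; P2→P gives 8>3]
(C,Q,Y): not NE [P1→A gives 10>5; P2→P gives 7>6; P3→X gives 6>3]
(C,Q,Z): not NE [P1→D gives 6>4; P3→X gives 6>3]
(D,P,X): not NE [P3→Y gives 7>1]
(D,P,Y): not NE [P1→A gives 7>3]
(D,P,Z): not NE [P1→C gives 9>0; P3→Y gives 7>5]
(D,Q,X): not NE [P2→P gives 4>2; P3→Y gives 7>4]
(D,Q,Y): not NE [P1→A gives 10>8; P2→P gives 7>4]
(D,Q,Z): not NE [P2→P gives 8>4; P3→Y gives 7>6]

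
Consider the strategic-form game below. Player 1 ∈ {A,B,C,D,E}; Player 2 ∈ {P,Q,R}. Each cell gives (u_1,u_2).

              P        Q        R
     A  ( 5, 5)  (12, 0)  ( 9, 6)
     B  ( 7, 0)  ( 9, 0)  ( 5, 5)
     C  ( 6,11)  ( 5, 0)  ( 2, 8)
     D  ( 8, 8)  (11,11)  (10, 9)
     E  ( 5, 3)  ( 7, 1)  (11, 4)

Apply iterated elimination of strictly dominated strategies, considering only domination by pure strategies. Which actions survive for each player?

P1 drop B (D beats it: P:8>7 Q:11>9 R:10>5)
P1 drop C (D beats it: P:8>6 Q:11>5 R:10>2)
P2 drop P (R beats it: A:6>5 D:9>8 E:4>3)
P1→{A,D,E} P2→{Q,R}

Remaining: P1:{A,D,E} P2:{Q,R}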